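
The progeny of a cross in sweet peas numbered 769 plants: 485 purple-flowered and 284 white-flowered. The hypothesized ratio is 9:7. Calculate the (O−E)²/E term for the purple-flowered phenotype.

Under the 9:7 hypothesis (Σ ratio = 16, N = 769):
  purple-flowered: 769 × 9/16 = 432.5625
  white-flowered: 769 × 7/16 = 336.4375
Contribution of purple-flowered: (485 − 432.5625)² / 432.5625 = 6.3567

6.357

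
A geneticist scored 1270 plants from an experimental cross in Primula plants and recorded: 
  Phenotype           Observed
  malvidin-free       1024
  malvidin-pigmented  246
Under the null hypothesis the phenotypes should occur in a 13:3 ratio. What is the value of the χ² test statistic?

0.321

Under the 13:3 hypothesis (Σ ratio = 16, N = 1270):
  malvidin-free: 1270 × 13/16 = 1031.875
  malvidin-pigmented: 1270 × 3/16 = 238.125
χ² = Σ (O − E)² / E
  malvidin-free: (1024 − 1031.875)² / 1031.875 = 0.0601
  malvidin-pigmented: (246 − 238.125)² / 238.125 = 0.2604
χ² = 0.0601 + 0.2604 = 0.3205 ≈ 0.321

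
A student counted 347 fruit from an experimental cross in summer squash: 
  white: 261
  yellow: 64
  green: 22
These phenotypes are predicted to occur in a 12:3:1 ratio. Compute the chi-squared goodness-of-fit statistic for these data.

Total ratio parts = 16. Expected numbers out of 347:
  white: 347 × 12/16 = 260.25
  yellow: 347 × 3/16 = 65.0625
  green: 347 × 1/16 = 21.6875
χ² = Σ (O − E)² / E
  white: (261 − 260.25)² / 260.25 = 0.0022
  yellow: (64 − 65.0625)² / 65.0625 = 0.0174
  green: (22 − 21.6875)² / 21.6875 = 0.0045
χ² = 0.0022 + 0.0174 + 0.0045 = 0.0241 ≈ 0.024

0.024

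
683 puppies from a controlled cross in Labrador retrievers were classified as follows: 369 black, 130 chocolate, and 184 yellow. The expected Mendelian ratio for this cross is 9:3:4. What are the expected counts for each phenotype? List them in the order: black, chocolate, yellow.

Under the 9:3:4 hypothesis (Σ ratio = 16, N = 683):
  black: 683 × 9/16 = 384.1875
  chocolate: 683 × 3/16 = 128.0625
  yellow: 683 × 4/16 = 170.75

384.1875, 128.0625, 170.75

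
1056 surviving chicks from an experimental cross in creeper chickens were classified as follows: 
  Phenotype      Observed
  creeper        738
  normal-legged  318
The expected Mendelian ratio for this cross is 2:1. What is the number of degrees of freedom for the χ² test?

1

A goodness-of-fit test with 2 phenotype classes has df = 2 − 1 = 1.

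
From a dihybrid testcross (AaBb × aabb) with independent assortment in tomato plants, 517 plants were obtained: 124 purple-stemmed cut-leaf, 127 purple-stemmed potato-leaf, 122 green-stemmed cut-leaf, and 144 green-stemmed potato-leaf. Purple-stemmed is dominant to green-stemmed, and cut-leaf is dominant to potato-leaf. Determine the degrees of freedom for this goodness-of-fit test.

A dihybrid testcross with independent assortment gives a 1:1:1:1 ratio.
A goodness-of-fit test with 4 phenotype classes has df = 4 − 1 = 3.

3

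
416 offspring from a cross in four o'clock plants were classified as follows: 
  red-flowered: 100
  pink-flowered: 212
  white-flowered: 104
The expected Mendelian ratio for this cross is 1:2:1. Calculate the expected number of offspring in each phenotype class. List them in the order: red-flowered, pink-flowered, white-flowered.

Total ratio parts = 4. Expected numbers out of 416:
  red-flowered: 416 × 1/4 = 104
  pink-flowered: 416 × 2/4 = 208
  white-flowered: 416 × 1/4 = 104

104, 208, 104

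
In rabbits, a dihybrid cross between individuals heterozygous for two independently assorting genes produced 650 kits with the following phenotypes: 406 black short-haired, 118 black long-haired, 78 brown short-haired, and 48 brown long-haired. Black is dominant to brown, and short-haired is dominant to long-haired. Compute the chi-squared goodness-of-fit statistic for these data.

21.716

A dihybrid F₂ with independent assortment and complete dominance at both loci gives a 9:3:3:1 phenotypic ratio.
Total ratio parts = 16. Expected numbers out of 650:
  black short-haired: 650 × 9/16 = 365.625
  black long-haired: 650 × 3/16 = 121.875
  brown short-haired: 650 × 3/16 = 121.875
  brown long-haired: 650 × 1/16 = 40.625
χ² = Σ (O − E)² / E
  black short-haired: (406 − 365.625)² / 365.625 = 4.4585
  black long-haired: (118 − 121.875)² / 121.875 = 0.1232
  brown short-haired: (78 − 121.875)² / 121.875 = 15.7950
  brown long-haired: (48 − 40.625)² / 40.625 = 1.3388
χ² = 4.4585 + 0.1232 + 15.7950 + 1.3388 = 21.7155 ≈ 21.716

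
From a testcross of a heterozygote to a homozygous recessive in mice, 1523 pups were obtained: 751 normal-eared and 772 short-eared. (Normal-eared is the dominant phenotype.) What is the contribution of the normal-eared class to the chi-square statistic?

0.145

A testcross of a heterozygote (Aa × aa) gives a 1:1 phenotypic ratio.
The 1:1 ratio has 2 parts, so with N = 1523 the expected counts are:
  normal-eared: 1523 × 1/2 = 761.5
  short-eared: 1523 × 1/2 = 761.5
Contribution of normal-eared: (751 − 761.5)² / 761.5 = 0.1448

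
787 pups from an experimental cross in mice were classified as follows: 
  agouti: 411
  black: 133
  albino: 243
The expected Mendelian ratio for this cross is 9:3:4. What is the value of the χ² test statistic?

Under the 9:3:4 hypothesis (Σ ratio = 16, N = 787):
  agouti: 787 × 9/16 = 442.6875
  black: 787 × 3/16 = 147.5625
  albino: 787 × 4/16 = 196.75
χ² = Σ (O − E)² / E
  agouti: (411 − 442.6875)² / 442.6875 = 2.2682
  black: (133 − 147.5625)² / 147.5625 = 1.4371
  albino: (243 − 196.75)² / 196.75 = 10.8720
χ² = 2.2682 + 1.4371 + 10.8720 = 14.5773 ≈ 14.577

14.577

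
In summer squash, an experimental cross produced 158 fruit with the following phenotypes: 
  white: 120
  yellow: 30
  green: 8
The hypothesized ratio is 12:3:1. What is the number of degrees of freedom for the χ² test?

A goodness-of-fit test with 3 phenotype classes has df = 3 − 1 = 2.

2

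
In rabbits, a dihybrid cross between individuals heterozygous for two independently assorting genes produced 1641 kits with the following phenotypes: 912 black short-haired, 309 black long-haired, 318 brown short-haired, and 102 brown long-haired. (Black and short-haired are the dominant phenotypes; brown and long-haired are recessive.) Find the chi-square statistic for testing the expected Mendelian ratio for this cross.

A dihybrid F₂ with independent assortment and complete dominance at both loci gives a 9:3:3:1 phenotypic ratio.
Total ratio parts = 16. Expected numbers out of 1641:
  black short-haired: 1641 × 9/16 = 923.0625
  black long-haired: 1641 × 3/16 = 307.6875
  brown short-haired: 1641 × 3/16 = 307.6875
  brown long-haired: 1641 × 1/16 = 102.5625
χ² = Σ (O − E)² / E
  black short-haired: (912 − 923.0625)² / 923.0625 = 0.1326
  black long-haired: (309 − 307.6875)² / 307.6875 = 0.0056
  brown short-haired: (318 − 307.6875)² / 307.6875 = 0.3456
  brown long-haired: (102 − 102.5625)² / 102.5625 = 0.0031
χ² = 0.1326 + 0.0056 + 0.3456 + 0.0031 = 0.4869 ≈ 0.487

0.487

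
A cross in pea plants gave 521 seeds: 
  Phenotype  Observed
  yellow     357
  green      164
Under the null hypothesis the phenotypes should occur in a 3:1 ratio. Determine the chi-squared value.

11.660

Expected counts for N = 521 under a 3:1 ratio (total parts = 4):
  yellow: 521 × 3/4 = 390.75
  green: 521 × 1/4 = 130.25
χ² = Σ (O − E)² / E
  yellow: (357 − 390.75)² / 390.75 = 2.9151
  green: (164 − 130.25)² / 130.25 = 8.7452
χ² = 2.9151 + 8.7452 = 11.6603 ≈ 11.660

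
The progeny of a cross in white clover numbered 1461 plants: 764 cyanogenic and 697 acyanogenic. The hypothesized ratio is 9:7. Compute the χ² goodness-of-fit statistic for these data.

9.296

Expected counts for N = 1461 under a 9:7 ratio (total parts = 16):
  cyanogenic: 1461 × 9/16 = 821.8125
  acyanogenic: 1461 × 7/16 = 639.1875
χ² = Σ (O − E)² / E
  cyanogenic: (764 − 821.8125)² / 821.8125 = 4.0670
  acyanogenic: (697 − 639.1875)² / 639.1875 = 5.2290
χ² = 4.0670 + 5.2290 = 9.296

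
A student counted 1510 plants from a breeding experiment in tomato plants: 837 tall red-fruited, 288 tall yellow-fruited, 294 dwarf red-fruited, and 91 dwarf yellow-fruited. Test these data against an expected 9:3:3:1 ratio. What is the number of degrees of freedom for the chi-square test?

A goodness-of-fit test with 4 phenotype classes has df = 4 − 1 = 3.

3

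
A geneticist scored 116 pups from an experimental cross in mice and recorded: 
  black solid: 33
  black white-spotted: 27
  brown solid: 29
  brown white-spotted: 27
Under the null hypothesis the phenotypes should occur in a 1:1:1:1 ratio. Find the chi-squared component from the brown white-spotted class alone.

0.138

Under the 1:1:1:1 hypothesis (Σ ratio = 4, N = 116):
  black solid: 116 × 1/4 = 29
  black white-spotted: 116 × 1/4 = 29
  brown solid: 116 × 1/4 = 29
  brown white-spotted: 116 × 1/4 = 29
Contribution of brown white-spotted: (27 − 29)² / 29 = 0.1379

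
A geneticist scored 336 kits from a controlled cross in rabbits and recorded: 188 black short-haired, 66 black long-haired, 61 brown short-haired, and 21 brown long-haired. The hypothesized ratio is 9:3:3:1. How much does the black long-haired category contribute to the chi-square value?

0.143

Total ratio parts = 16. Expected numbers out of 336:
  black short-haired: 336 × 9/16 = 189
  black long-haired: 336 × 3/16 = 63
  brown short-haired: 336 × 3/16 = 63
  brown long-haired: 336 × 1/16 = 21
Contribution of black long-haired: (66 − 63)² / 63 = 0.1429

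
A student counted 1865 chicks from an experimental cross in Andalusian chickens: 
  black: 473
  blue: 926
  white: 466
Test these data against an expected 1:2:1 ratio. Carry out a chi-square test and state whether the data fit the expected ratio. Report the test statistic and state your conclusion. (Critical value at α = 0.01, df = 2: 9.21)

Total ratio parts = 4. Expected numbers out of 1865:
  black: 1865 × 1/4 = 466.25
  blue: 1865 × 2/4 = 932.5
  white: 1865 × 1/4 = 466.25
χ² = Σ (O − E)² / E
  black: (473 − 466.25)² / 466.25 = 0.0977
  blue: (926 − 932.5)² / 932.5 = 0.0453
  white: (466 − 466.25)² / 466.25 = 0.0001
χ² = 0.0977 + 0.0453 + 0.0001 = 0.1431 ≈ 0.143
Degrees of freedom = 3 − 1 = 2; critical value at α = 0.01 is 9.21.
Since 0.143 < 9.21, we fail to reject the null hypothesis — the data are consistent with the 1:2:1 ratio.

0.143; consistent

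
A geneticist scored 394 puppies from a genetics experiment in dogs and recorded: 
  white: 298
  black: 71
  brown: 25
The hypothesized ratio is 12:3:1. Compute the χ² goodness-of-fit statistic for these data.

Expected counts for N = 394 under a 12:3:1 ratio (total parts = 16):
  white: 394 × 12/16 = 295.5
  black: 394 × 3/16 = 73.875
  brown: 394 × 1/16 = 24.625
χ² = Σ (O − E)² / E
  white: (298 − 295.5)² / 295.5 = 0.0212
  black: (71 − 73.875)² / 73.875 = 0.1119
  brown: (25 − 24.625)² / 24.625 = 0.0057
χ² = 0.0212 + 0.1119 + 0.0057 = 0.1388 ≈ 0.139

0.139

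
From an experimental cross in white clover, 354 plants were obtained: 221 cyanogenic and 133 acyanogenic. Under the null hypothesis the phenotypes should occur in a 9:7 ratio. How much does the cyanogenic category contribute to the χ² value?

Under the 9:7 hypothesis (Σ ratio = 16, N = 354):
  cyanogenic: 354 × 9/16 = 199.125
  acyanogenic: 354 × 7/16 = 154.875
Contribution of cyanogenic: (221 − 199.125)² / 199.125 = 2.4031

2.403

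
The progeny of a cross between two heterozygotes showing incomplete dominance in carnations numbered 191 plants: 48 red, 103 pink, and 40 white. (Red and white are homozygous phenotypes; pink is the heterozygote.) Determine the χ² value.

With incomplete dominance, a heterozygote × heterozygote cross gives a 1:2:1 phenotypic ratio.
Under the 1:2:1 hypothesis (Σ ratio = 4, N = 191):
  red: 191 × 1/4 = 47.75
  pink: 191 × 2/4 = 95.5
  white: 191 × 1/4 = 47.75
χ² = Σ (O − E)² / E
  red: (48 − 47.75)² / 47.75 = 0.0013
  pink: (103 − 95.5)² / 95.5 = 0.5890
  white: (40 − 47.75)² / 47.75 = 1.2579
χ² = 0.0013 + 0.5890 + 1.2579 = 1.8482 ≈ 1.848

1.848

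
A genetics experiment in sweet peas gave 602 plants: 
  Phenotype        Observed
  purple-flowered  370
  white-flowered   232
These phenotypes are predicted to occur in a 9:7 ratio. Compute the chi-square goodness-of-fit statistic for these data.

Expected counts for N = 602 under a 9:7 ratio (total parts = 16):
  purple-flowered: 602 × 9/16 = 338.625
  white-flowered: 602 × 7/16 = 263.375
χ² = Σ (O − E)² / E
  purple-flowered: (370 − 338.625)² / 338.625 = 2.9070
  white-flowered: (232 − 263.375)² / 263.375 = 3.7376
χ² = 2.9070 + 3.7376 = 6.6446 ≈ 6.645

6.645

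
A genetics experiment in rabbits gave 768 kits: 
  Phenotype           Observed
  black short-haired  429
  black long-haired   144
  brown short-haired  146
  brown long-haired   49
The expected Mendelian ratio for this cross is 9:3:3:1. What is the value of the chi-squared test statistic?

The 9:3:3:1 ratio has 16 parts, so with N = 768 the expected counts are:
  black short-haired: 768 × 9/16 = 432
  black long-haired: 768 × 3/16 = 144
  brown short-haired: 768 × 3/16 = 144
  brown long-haired: 768 × 1/16 = 48
χ² = Σ (O − E)² / E
  black short-haired: (429 − 432)² / 432 = 0.0208
  black long-haired: (144 − 144)² / 144 = 0.0000
  brown short-haired: (146 − 144)² / 144 = 0.0278
  brown long-haired: (49 − 48)² / 48 = 0.0208
χ² = 0.0208 + 0.0000 + 0.0278 + 0.0208 = 0.0694 ≈ 0.069

0.069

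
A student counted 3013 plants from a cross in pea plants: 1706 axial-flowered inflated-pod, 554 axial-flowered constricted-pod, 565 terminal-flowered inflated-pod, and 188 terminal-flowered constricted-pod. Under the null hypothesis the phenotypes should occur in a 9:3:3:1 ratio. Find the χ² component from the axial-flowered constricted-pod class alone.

0.212

Total ratio parts = 16. Expected numbers out of 3013:
  axial-flowered inflated-pod: 3013 × 9/16 = 1694.8125
  axial-flowered constricted-pod: 3013 × 3/16 = 564.9375
  terminal-flowered inflated-pod: 3013 × 3/16 = 564.9375
  terminal-flowered constricted-pod: 3013 × 1/16 = 188.3125
Contribution of axial-flowered constricted-pod: (554 − 564.9375)² / 564.9375 = 0.2118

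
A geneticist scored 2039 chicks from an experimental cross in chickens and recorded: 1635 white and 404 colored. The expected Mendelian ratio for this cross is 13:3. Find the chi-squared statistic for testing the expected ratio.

1.514

Under the 13:3 hypothesis (Σ ratio = 16, N = 2039):
  white: 2039 × 13/16 = 1656.6875
  colored: 2039 × 3/16 = 382.3125
χ² = Σ (O − E)² / E
  white: (1635 − 1656.6875)² / 1656.6875 = 0.2839
  colored: (404 − 382.3125)² / 382.3125 = 1.2303
χ² = 0.2839 + 1.2303 = 1.5142 ≈ 1.514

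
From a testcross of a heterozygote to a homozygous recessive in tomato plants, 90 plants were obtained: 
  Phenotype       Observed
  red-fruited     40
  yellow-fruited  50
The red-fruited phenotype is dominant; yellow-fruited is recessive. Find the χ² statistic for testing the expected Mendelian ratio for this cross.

1.111

A testcross of a heterozygote (Aa × aa) gives a 1:1 phenotypic ratio.
Expected counts for N = 90 under a 1:1 ratio (total parts = 2):
  red-fruited: 90 × 1/2 = 45
  yellow-fruited: 90 × 1/2 = 45
χ² = Σ (O − E)² / E
  red-fruited: (40 − 45)² / 45 = 0.5556
  yellow-fruited: (50 − 45)² / 45 = 0.5556
χ² = 0.5556 + 0.5556 = 1.1112 ≈ 1.111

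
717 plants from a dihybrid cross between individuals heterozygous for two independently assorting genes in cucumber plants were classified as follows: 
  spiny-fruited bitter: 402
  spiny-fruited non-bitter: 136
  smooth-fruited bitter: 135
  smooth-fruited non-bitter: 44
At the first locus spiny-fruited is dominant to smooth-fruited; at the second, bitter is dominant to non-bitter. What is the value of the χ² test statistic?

A dihybrid F₂ with independent assortment and complete dominance at both loci gives a 9:3:3:1 phenotypic ratio.
The 9:3:3:1 ratio has 16 parts, so with N = 717 the expected counts are:
  spiny-fruited bitter: 717 × 9/16 = 403.3125
  spiny-fruited non-bitter: 717 × 3/16 = 134.4375
  smooth-fruited bitter: 717 × 3/16 = 134.4375
  smooth-fruited non-bitter: 717 × 1/16 = 44.8125
χ² = Σ (O − E)² / E
  spiny-fruited bitter: (402 − 403.3125)² / 403.3125 = 0.0043
  spiny-fruited non-bitter: (136 − 134.4375)² / 134.4375 = 0.0182
  smooth-fruited bitter: (135 − 134.4375)² / 134.4375 = 0.0024
  smooth-fruited non-bitter: (44 − 44.8125)² / 44.8125 = 0.0147
χ² = 0.0043 + 0.0182 + 0.0024 + 0.0147 = 0.0396 ≈ 0.040

0.040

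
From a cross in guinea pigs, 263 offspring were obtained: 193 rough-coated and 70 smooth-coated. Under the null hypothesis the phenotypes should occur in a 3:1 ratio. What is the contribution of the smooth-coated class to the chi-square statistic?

0.275

Expected counts for N = 263 under a 3:1 ratio (total parts = 4):
  rough-coated: 263 × 3/4 = 197.25
  smooth-coated: 263 × 1/4 = 65.75
Contribution of smooth-coated: (70 − 65.75)² / 65.75 = 0.2747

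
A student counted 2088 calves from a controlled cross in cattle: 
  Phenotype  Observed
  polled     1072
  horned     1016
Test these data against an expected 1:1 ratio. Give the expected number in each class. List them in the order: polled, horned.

The 1:1 ratio has 2 parts, so with N = 2088 the expected counts are:
  polled: 2088 × 1/2 = 1044
  horned: 2088 × 1/2 = 1044

1044, 1044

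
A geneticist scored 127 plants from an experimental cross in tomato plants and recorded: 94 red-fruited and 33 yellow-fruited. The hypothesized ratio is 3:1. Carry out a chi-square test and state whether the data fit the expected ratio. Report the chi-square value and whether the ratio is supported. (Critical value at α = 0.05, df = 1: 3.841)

0.066; consistent

Expected counts for N = 127 under a 3:1 ratio (total parts = 4):
  red-fruited: 127 × 3/4 = 95.25
  yellow-fruited: 127 × 1/4 = 31.75
χ² = Σ (O − E)² / E
  red-fruited: (94 − 95.25)² / 95.25 = 0.0164
  yellow-fruited: (33 − 31.75)² / 31.75 = 0.0492
χ² = 0.0164 + 0.0492 = 0.0656 ≈ 0.066
Degrees of freedom = 2 − 1 = 1; critical value at α = 0.05 is 3.841.
Since 0.066 < 3.841, we fail to reject the null hypothesis — the data are consistent with the 3:1 ratio.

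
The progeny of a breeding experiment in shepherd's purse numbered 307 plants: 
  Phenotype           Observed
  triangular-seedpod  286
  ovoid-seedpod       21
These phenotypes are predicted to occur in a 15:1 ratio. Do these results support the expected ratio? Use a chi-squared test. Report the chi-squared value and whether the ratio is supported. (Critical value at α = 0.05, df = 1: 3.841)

0.183; consistent

Expected counts for N = 307 under a 15:1 ratio (total parts = 16):
  triangular-seedpod: 307 × 15/16 = 287.8125
  ovoid-seedpod: 307 × 1/16 = 19.1875
χ² = Σ (O − E)² / E
  triangular-seedpod: (286 − 287.8125)² / 287.8125 = 0.0114
  ovoid-seedpod: (21 − 19.1875)² / 19.1875 = 0.1712
χ² = 0.0114 + 0.1712 = 0.1826 ≈ 0.183
Degrees of freedom = 2 − 1 = 1; critical value at α = 0.05 is 3.841.
Since 0.183 < 3.841, we fail to reject the null hypothesis — the data are consistent with the 15:1 ratio.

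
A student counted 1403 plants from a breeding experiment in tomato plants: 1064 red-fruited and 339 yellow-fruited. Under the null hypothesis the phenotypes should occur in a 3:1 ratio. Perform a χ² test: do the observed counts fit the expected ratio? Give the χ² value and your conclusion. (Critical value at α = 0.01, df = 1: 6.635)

0.525; consistent

The 3:1 ratio has 4 parts, so with N = 1403 the expected counts are:
  red-fruited: 1403 × 3/4 = 1052.25
  yellow-fruited: 1403 × 1/4 = 350.75
χ² = Σ (O − E)² / E
  red-fruited: (1064 − 1052.25)² / 1052.25 = 0.1312
  yellow-fruited: (339 − 350.75)² / 350.75 = 0.3936
χ² = 0.1312 + 0.3936 = 0.5248 ≈ 0.525
Degrees of freedom = 2 − 1 = 1; critical value at α = 0.01 is 6.635.
Since 0.525 < 6.635, we fail to reject the null hypothesis — the data are consistent with the 3:1 ratio.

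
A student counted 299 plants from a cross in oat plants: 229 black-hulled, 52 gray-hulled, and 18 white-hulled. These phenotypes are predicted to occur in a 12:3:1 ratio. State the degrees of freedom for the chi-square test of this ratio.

2

A goodness-of-fit test with 3 phenotype classes has df = 3 − 1 = 2.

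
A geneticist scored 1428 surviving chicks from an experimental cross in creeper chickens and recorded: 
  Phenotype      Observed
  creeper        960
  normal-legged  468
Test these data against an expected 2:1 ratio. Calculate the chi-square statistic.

Under the 2:1 hypothesis (Σ ratio = 3, N = 1428):
  creeper: 1428 × 2/3 = 952
  normal-legged: 1428 × 1/3 = 476
χ² = Σ (O − E)² / E
  creeper: (960 − 952)² / 952 = 0.0672
  normal-legged: (468 − 476)² / 476 = 0.1345
χ² = 0.0672 + 0.1345 = 0.2017 ≈ 0.202

0.202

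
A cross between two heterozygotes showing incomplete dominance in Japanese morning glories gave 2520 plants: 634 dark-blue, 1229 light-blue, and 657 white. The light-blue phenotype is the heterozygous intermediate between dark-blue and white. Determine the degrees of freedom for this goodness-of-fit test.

2

With incomplete dominance, a heterozygote × heterozygote cross gives a 1:2:1 phenotypic ratio.
A goodness-of-fit test with 3 phenotype classes has df = 3 − 1 = 2.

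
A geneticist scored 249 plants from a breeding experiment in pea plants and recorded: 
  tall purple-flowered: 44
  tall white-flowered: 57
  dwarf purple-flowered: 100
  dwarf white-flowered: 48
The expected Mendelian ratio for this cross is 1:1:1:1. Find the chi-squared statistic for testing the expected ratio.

Total ratio parts = 4. Expected numbers out of 249:
  tall purple-flowered: 249 × 1/4 = 62.25
  tall white-flowered: 249 × 1/4 = 62.25
  dwarf purple-flowered: 249 × 1/4 = 62.25
  dwarf white-flowered: 249 × 1/4 = 62.25
χ² = Σ (O − E)² / E
  tall purple-flowered: (44 − 62.25)² / 62.25 = 5.3504
  tall white-flowered: (57 − 62.25)² / 62.25 = 0.4428
  dwarf purple-flowered: (100 − 62.25)² / 62.25 = 22.8926
  dwarf white-flowered: (48 − 62.25)² / 62.25 = 3.2620
χ² = 5.3504 + 0.4428 + 22.8926 + 3.2620 = 31.9478 ≈ 31.948

31.948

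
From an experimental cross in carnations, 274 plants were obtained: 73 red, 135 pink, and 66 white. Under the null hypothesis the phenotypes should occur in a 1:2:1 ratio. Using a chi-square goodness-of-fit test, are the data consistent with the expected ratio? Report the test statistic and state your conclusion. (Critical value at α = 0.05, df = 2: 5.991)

0.416; consistent

Under the 1:2:1 hypothesis (Σ ratio = 4, N = 274):
  red: 274 × 1/4 = 68.5
  pink: 274 × 2/4 = 137
  white: 274 × 1/4 = 68.5
χ² = Σ (O − E)² / E
  red: (73 − 68.5)² / 68.5 = 0.2956
  pink: (135 − 137)² / 137 = 0.0292
  white: (66 − 68.5)² / 68.5 = 0.0912
χ² = 0.2956 + 0.0292 + 0.0912 = 0.416
Degrees of freedom = 3 − 1 = 2; critical value at α = 0.05 is 5.991.
Since 0.416 < 5.991, we fail to reject the null hypothesis — the data are consistent with the 1:2:1 ratio.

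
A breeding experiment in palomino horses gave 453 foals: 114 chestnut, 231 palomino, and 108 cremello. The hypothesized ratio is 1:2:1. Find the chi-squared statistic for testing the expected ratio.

0.338

The 1:2:1 ratio has 4 parts, so with N = 453 the expected counts are:
  chestnut: 453 × 1/4 = 113.25
  palomino: 453 × 2/4 = 226.5
  cremello: 453 × 1/4 = 113.25
χ² = Σ (O − E)² / E
  chestnut: (114 − 113.25)² / 113.25 = 0.0050
  palomino: (231 − 226.5)² / 226.5 = 0.0894
  cremello: (108 − 113.25)² / 113.25 = 0.2434
χ² = 0.0050 + 0.0894 + 0.2434 = 0.3378 ≈ 0.338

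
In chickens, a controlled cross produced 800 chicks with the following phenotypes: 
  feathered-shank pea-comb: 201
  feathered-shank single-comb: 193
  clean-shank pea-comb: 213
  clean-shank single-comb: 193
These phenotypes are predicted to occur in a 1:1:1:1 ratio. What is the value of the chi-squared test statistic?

1.340

Total ratio parts = 4. Expected numbers out of 800:
  feathered-shank pea-comb: 800 × 1/4 = 200
  feathered-shank single-comb: 800 × 1/4 = 200
  clean-shank pea-comb: 800 × 1/4 = 200
  clean-shank single-comb: 800 × 1/4 = 200
χ² = Σ (O − E)² / E
  feathered-shank pea-comb: (201 − 200)² / 200 = 0.0050
  feathered-shank single-comb: (193 − 200)² / 200 = 0.2450
  clean-shank pea-comb: (213 − 200)² / 200 = 0.8450
  clean-shank single-comb: (193 − 200)² / 200 = 0.2450
χ² = 0.0050 + 0.2450 + 0.8450 + 0.2450 = 1.340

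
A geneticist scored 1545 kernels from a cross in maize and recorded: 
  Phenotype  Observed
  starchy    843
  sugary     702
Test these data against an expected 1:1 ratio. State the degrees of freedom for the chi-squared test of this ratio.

1

A goodness-of-fit test with 2 phenotype classes has df = 2 − 1 = 1.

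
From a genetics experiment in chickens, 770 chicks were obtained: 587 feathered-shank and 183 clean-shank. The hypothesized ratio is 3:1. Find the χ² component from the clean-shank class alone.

Total ratio parts = 4. Expected numbers out of 770:
  feathered-shank: 770 × 3/4 = 577.5
  clean-shank: 770 × 1/4 = 192.5
Contribution of clean-shank: (183 − 192.5)² / 192.5 = 0.4688

0.469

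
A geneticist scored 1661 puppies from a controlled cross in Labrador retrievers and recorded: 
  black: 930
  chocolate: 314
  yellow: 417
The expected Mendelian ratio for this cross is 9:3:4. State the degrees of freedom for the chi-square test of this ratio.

2

A goodness-of-fit test with 3 phenotype classes has df = 3 − 1 = 2.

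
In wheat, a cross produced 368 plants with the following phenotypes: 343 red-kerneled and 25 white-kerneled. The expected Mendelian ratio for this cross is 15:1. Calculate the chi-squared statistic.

Total ratio parts = 16. Expected numbers out of 368:
  red-kerneled: 368 × 15/16 = 345
  white-kerneled: 368 × 1/16 = 23
χ² = Σ (O − E)² / E
  red-kerneled: (343 − 345)² / 345 = 0.0116
  white-kerneled: (25 − 23)² / 23 = 0.1739
χ² = 0.0116 + 0.1739 = 0.1855 ≈ 0.186

0.186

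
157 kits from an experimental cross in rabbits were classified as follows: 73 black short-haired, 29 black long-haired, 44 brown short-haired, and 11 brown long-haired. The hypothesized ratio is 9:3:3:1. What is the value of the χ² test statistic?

10.009

Total ratio parts = 16. Expected numbers out of 157:
  black short-haired: 157 × 9/16 = 88.3125
  black long-haired: 157 × 3/16 = 29.4375
  brown short-haired: 157 × 3/16 = 29.4375
  brown long-haired: 157 × 1/16 = 9.8125
χ² = Σ (O − E)² / E
  black short-haired: (73 − 88.3125)² / 88.3125 = 2.6550
  black long-haired: (29 − 29.4375)² / 29.4375 = 0.0065
  brown short-haired: (44 − 29.4375)² / 29.4375 = 7.2040
  brown long-haired: (11 − 9.8125)² / 9.8125 = 0.1437
χ² = 2.6550 + 0.0065 + 7.2040 + 0.1437 = 10.0092 ≈ 10.009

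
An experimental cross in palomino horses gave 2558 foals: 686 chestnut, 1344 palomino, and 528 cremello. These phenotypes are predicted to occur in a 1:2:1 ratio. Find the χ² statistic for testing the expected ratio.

26.125

The 1:2:1 ratio has 4 parts, so with N = 2558 the expected counts are:
  chestnut: 2558 × 1/4 = 639.5
  palomino: 2558 × 2/4 = 1279
  cremello: 2558 × 1/4 = 639.5
χ² = Σ (O − E)² / E
  chestnut: (686 − 639.5)² / 639.5 = 3.3812
  palomino: (1344 − 1279)² / 1279 = 3.3034
  cremello: (528 − 639.5)² / 639.5 = 19.4406
χ² = 3.3812 + 3.3034 + 19.4406 = 26.1252 ≈ 26.125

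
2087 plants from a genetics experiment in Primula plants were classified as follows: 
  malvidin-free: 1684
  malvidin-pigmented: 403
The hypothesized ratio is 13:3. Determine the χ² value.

0.430

Under the 13:3 hypothesis (Σ ratio = 16, N = 2087):
  malvidin-free: 2087 × 13/16 = 1695.6875
  malvidin-pigmented: 2087 × 3/16 = 391.3125
χ² = Σ (O − E)² / E
  malvidin-free: (1684 − 1695.6875)² / 1695.6875 = 0.0806
  malvidin-pigmented: (403 − 391.3125)² / 391.3125 = 0.3491
χ² = 0.0806 + 0.3491 = 0.4297 ≈ 0.430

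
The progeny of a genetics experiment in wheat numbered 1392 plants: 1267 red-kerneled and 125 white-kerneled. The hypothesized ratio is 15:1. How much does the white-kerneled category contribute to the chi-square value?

The 15:1 ratio has 16 parts, so with N = 1392 the expected counts are:
  red-kerneled: 1392 × 15/16 = 1305
  white-kerneled: 1392 × 1/16 = 87
Contribution of white-kerneled: (125 − 87)² / 87 = 16.5977

16.598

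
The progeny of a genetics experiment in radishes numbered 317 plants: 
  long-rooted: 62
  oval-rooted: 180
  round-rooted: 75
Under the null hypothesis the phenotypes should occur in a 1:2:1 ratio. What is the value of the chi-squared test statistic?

Total ratio parts = 4. Expected numbers out of 317:
  long-rooted: 317 × 1/4 = 79.25
  oval-rooted: 317 × 2/4 = 158.5
  round-rooted: 317 × 1/4 = 79.25
χ² = Σ (O − E)² / E
  long-rooted: (62 − 79.25)² / 79.25 = 3.7547
  oval-rooted: (180 − 158.5)² / 158.5 = 2.9164
  round-rooted: (75 − 79.25)² / 79.25 = 0.2279
χ² = 3.7547 + 2.9164 + 0.2279 = 6.899

6.899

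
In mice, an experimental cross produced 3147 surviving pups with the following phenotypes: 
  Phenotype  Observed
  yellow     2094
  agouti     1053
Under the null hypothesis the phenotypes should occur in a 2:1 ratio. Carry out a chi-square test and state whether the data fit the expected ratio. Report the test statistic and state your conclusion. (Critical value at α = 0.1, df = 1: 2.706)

Total ratio parts = 3. Expected numbers out of 3147:
  yellow: 3147 × 2/3 = 2098
  agouti: 3147 × 1/3 = 1049
χ² = Σ (O − E)² / E
  yellow: (2094 − 2098)² / 2098 = 0.0076
  agouti: (1053 − 1049)² / 1049 = 0.0153
χ² = 0.0076 + 0.0153 = 0.0229 ≈ 0.023
Degrees of freedom = 2 − 1 = 1; critical value at α = 0.1 is 2.706.
Since 0.023 < 2.706, we fail to reject the null hypothesis — the data are consistent with the 2:1 ratio.

0.023; consistent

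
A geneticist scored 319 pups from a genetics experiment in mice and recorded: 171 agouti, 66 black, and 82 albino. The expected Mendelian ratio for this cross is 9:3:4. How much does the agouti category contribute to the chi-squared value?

0.397

The 9:3:4 ratio has 16 parts, so with N = 319 the expected counts are:
  agouti: 319 × 9/16 = 179.4375
  black: 319 × 3/16 = 59.8125
  albino: 319 × 4/16 = 79.75
Contribution of agouti: (171 − 179.4375)² / 179.4375 = 0.3967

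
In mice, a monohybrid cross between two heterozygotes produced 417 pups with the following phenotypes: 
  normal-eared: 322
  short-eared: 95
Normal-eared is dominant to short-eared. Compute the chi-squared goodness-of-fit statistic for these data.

For a monohybrid cross between heterozygotes with complete dominance, the expected phenotypic ratio is 3:1.
The 3:1 ratio has 4 parts, so with N = 417 the expected counts are:
  normal-eared: 417 × 3/4 = 312.75
  short-eared: 417 × 1/4 = 104.25
χ² = Σ (O − E)² / E
  normal-eared: (322 − 312.75)² / 312.75 = 0.2736
  short-eared: (95 − 104.25)² / 104.25 = 0.8207
χ² = 0.2736 + 0.8207 = 1.0943 ≈ 1.094

1.094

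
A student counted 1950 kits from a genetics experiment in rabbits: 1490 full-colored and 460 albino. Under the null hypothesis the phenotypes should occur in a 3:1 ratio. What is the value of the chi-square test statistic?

Expected counts for N = 1950 under a 3:1 ratio (total parts = 4):
  full-colored: 1950 × 3/4 = 1462.5
  albino: 1950 × 1/4 = 487.5
χ² = Σ (O − E)² / E
  full-colored: (1490 − 1462.5)² / 1462.5 = 0.5171
  albino: (460 − 487.5)² / 487.5 = 1.5513
χ² = 0.5171 + 1.5513 = 2.0684 ≈ 2.068

2.068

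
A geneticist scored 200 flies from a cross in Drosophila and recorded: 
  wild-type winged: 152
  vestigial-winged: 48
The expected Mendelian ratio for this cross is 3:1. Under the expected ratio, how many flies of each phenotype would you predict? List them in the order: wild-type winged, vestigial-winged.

Total ratio parts = 4. Expected numbers out of 200:
  wild-type winged: 200 × 3/4 = 150
  vestigial-winged: 200 × 1/4 = 50

150, 50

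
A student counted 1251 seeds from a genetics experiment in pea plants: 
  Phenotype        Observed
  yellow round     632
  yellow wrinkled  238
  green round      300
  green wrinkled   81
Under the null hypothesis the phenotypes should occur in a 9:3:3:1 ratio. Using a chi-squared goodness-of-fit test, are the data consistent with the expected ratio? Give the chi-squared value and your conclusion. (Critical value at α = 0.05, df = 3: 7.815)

The 9:3:3:1 ratio has 16 parts, so with N = 1251 the expected counts are:
  yellow round: 1251 × 9/16 = 703.6875
  yellow wrinkled: 1251 × 3/16 = 234.5625
  green round: 1251 × 3/16 = 234.5625
  green wrinkled: 1251 × 1/16 = 78.1875
χ² = Σ (O − E)² / E
  yellow round: (632 − 703.6875)² / 703.6875 = 7.3031
  yellow wrinkled: (238 − 234.5625)² / 234.5625 = 0.0504
  green round: (300 − 234.5625)² / 234.5625 = 18.2555
  green wrinkled: (81 − 78.1875)² / 78.1875 = 0.1012
χ² = 7.3031 + 0.0504 + 18.2555 + 0.1012 = 25.7102 ≈ 25.710
Degrees of freedom = 4 − 1 = 3; critical value at α = 0.05 is 7.815.
Since 25.710 > 7.815, we reject the null hypothesis — the data do not fit the 9:3:3:1 ratio.

25.710; not consistent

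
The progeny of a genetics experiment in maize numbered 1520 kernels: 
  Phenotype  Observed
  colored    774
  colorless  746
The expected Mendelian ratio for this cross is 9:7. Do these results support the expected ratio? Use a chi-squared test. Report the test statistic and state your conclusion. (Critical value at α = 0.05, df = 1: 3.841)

The 9:7 ratio has 16 parts, so with N = 1520 the expected counts are:
  colored: 1520 × 9/16 = 855
  colorless: 1520 × 7/16 = 665
χ² = Σ (O − E)² / E
  colored: (774 − 855)² / 855 = 7.6737
  colorless: (746 − 665)² / 665 = 9.8662
χ² = 7.6737 + 9.8662 = 17.5399 ≈ 17.540
Degrees of freedom = 2 − 1 = 1; critical value at α = 0.05 is 3.841.
Since 17.540 > 3.841, we reject the null hypothesis — the data do not fit the 9:7 ratio.

17.540; not consistent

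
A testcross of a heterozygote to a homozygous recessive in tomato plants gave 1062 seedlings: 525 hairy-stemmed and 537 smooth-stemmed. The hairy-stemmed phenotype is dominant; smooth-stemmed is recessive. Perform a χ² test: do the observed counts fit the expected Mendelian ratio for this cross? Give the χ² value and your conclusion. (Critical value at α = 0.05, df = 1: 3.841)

A testcross of a heterozygote (Aa × aa) gives a 1:1 phenotypic ratio.
The 1:1 ratio has 2 parts, so with N = 1062 the expected counts are:
  hairy-stemmed: 1062 × 1/2 = 531
  smooth-stemmed: 1062 × 1/2 = 531
χ² = Σ (O − E)² / E
  hairy-stemmed: (525 − 531)² / 531 = 0.0678
  smooth-stemmed: (537 − 531)² / 531 = 0.0678
χ² = 0.0678 + 0.0678 = 0.1356 ≈ 0.136
Degrees of freedom = 2 − 1 = 1; critical value at α = 0.05 is 3.841.
Since 0.136 < 3.841, we fail to reject the null hypothesis — the data are consistent with the 1:1 ratio.

0.136; consistent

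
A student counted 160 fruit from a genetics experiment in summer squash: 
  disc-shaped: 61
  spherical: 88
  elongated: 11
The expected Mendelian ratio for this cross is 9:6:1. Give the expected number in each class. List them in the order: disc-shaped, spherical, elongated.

90, 60, 10

Total ratio parts = 16. Expected numbers out of 160:
  disc-shaped: 160 × 9/16 = 90
  spherical: 160 × 6/16 = 60
  elongated: 160 × 1/16 = 10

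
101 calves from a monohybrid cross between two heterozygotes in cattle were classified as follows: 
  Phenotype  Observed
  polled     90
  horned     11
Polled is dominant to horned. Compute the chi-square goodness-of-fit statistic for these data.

10.723

For a monohybrid cross between heterozygotes with complete dominance, the expected phenotypic ratio is 3:1.
Expected counts for N = 101 under a 3:1 ratio (total parts = 4):
  polled: 101 × 3/4 = 75.75
  horned: 101 × 1/4 = 25.25
χ² = Σ (O − E)² / E
  polled: (90 − 75.75)² / 75.75 = 2.6807
  horned: (11 − 25.25)² / 25.25 = 8.0421
χ² = 2.6807 + 8.0421 = 10.7228 ≈ 10.723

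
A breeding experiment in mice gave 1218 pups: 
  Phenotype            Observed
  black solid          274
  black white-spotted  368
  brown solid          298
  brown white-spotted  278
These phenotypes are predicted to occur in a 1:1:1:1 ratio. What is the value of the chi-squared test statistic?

18.742

Under the 1:1:1:1 hypothesis (Σ ratio = 4, N = 1218):
  black solid: 1218 × 1/4 = 304.5
  black white-spotted: 1218 × 1/4 = 304.5
  brown solid: 1218 × 1/4 = 304.5
  brown white-spotted: 1218 × 1/4 = 304.5
χ² = Σ (O − E)² / E
  black solid: (274 − 304.5)² / 304.5 = 3.0550
  black white-spotted: (368 − 304.5)² / 304.5 = 13.2422
  brown solid: (298 − 304.5)² / 304.5 = 0.1388
  brown white-spotted: (278 − 304.5)² / 304.5 = 2.3062
χ² = 3.0550 + 13.2422 + 0.1388 + 2.3062 = 18.7422 ≈ 18.742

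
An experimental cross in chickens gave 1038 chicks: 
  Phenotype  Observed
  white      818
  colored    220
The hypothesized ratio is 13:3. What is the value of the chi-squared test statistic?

4.072

Expected counts for N = 1038 under a 13:3 ratio (total parts = 16):
  white: 1038 × 13/16 = 843.375
  colored: 1038 × 3/16 = 194.625
χ² = Σ (O − E)² / E
  white: (818 − 843.375)² / 843.375 = 0.7635
  colored: (220 − 194.625)² / 194.625 = 3.3084
χ² = 0.7635 + 3.3084 = 4.0719 ≈ 4.072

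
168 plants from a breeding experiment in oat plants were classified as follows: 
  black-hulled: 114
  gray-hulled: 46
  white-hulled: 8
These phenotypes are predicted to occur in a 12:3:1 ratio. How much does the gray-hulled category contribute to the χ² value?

Total ratio parts = 16. Expected numbers out of 168:
  black-hulled: 168 × 12/16 = 126
  gray-hulled: 168 × 3/16 = 31.5
  white-hulled: 168 × 1/16 = 10.5
Contribution of gray-hulled: (46 − 31.5)² / 31.5 = 6.6746

6.675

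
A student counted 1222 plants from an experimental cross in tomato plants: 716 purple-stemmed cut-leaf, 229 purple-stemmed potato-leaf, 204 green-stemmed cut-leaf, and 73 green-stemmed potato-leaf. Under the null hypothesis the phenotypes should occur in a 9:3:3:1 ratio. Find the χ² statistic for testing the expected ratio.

4.096

The 9:3:3:1 ratio has 16 parts, so with N = 1222 the expected counts are:
  purple-stemmed cut-leaf: 1222 × 9/16 = 687.375
  purple-stemmed potato-leaf: 1222 × 3/16 = 229.125
  green-stemmed cut-leaf: 1222 × 3/16 = 229.125
  green-stemmed potato-leaf: 1222 × 1/16 = 76.375
χ² = Σ (O − E)² / E
  purple-stemmed cut-leaf: (716 − 687.375)² / 687.375 = 1.1921
  purple-stemmed potato-leaf: (229 − 229.125)² / 229.125 = 0.0001
  green-stemmed cut-leaf: (204 − 229.125)² / 229.125 = 2.7551
  green-stemmed potato-leaf: (73 − 76.375)² / 76.375 = 0.1491
χ² = 1.1921 + 0.0001 + 2.7551 + 0.1491 = 4.0964 ≈ 4.096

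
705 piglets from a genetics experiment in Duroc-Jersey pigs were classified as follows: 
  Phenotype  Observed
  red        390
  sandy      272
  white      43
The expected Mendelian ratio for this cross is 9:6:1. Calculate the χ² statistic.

0.354

Under the 9:6:1 hypothesis (Σ ratio = 16, N = 705):
  red: 705 × 9/16 = 396.5625
  sandy: 705 × 6/16 = 264.375
  white: 705 × 1/16 = 44.0625
χ² = Σ (O − E)² / E
  red: (390 − 396.5625)² / 396.5625 = 0.1086
  sandy: (272 − 264.375)² / 264.375 = 0.2199
  white: (43 − 44.0625)² / 44.0625 = 0.0256
χ² = 0.1086 + 0.2199 + 0.0256 = 0.3541 ≈ 0.354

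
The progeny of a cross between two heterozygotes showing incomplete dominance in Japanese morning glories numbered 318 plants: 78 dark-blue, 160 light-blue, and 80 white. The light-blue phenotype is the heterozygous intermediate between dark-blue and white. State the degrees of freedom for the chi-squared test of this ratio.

2

With incomplete dominance, a heterozygote × heterozygote cross gives a 1:2:1 phenotypic ratio.
A goodness-of-fit test with 3 phenotype classes has df = 3 − 1 = 2.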